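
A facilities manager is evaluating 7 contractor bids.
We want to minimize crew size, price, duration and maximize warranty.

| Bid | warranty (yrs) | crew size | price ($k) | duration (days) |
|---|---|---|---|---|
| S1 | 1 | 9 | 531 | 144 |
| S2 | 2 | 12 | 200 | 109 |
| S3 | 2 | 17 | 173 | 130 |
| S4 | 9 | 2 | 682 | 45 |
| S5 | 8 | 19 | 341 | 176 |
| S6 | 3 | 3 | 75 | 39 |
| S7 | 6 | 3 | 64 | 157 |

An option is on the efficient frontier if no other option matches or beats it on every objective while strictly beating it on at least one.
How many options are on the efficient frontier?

4

S1: dominated by S6 (warranty 3≥1, crew size 3≤9, price 75≤531, duration 39≤144).
S2: dominated by S6 (warranty 3≥2, crew size 3≤12, price 75≤200, duration 39≤109).
S3: dominated by S6 (warranty 3≥2, crew size 3≤17, price 75≤173, duration 39≤130).
S4: not dominated (best warranty).
S5: not dominated.
S6: not dominated (best duration).
S7: not dominated (best price).
Pareto-optimal: S4, S5, S6, S7 → 4.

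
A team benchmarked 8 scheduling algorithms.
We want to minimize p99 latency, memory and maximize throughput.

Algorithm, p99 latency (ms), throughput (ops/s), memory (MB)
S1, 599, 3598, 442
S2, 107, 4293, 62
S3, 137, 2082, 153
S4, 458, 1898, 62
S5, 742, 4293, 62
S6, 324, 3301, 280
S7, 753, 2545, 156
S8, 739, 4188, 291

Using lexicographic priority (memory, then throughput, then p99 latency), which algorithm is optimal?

S2

First minimize memory: best is 62, kept {S2, S4, S5}.
Then maximize throughput: best is 4293, kept {S2, S5}.
Then minimize p99 latency: best is 107, kept {S2}.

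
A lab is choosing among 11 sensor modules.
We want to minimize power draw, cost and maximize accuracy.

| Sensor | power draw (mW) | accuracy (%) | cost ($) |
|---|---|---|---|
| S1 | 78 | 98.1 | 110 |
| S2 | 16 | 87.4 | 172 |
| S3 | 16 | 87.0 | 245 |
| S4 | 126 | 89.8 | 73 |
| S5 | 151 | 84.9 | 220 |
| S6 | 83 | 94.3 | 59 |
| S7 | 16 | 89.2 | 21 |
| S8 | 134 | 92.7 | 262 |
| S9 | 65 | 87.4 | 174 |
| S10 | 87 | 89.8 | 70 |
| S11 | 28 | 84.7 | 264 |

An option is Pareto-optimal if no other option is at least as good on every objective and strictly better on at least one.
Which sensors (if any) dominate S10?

S6: power draw 83≤87, accuracy 94.3≥89.8, cost 59≤70 — dominates S10.
Others (S1, S2, S3, S4, S5, S7, S8, S9, S11) are each worse than S10 on at least one objective.

S6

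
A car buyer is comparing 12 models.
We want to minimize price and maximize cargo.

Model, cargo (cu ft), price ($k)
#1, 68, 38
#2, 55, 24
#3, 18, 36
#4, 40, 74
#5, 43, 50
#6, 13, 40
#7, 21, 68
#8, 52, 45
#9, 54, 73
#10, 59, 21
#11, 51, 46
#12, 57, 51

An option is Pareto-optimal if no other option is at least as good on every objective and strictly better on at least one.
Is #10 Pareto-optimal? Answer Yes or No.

#1: worse on price (38 vs 21).
#2: worse on cargo (55 vs 59).
#3: worse on cargo (18 vs 59).
#4: worse on cargo (40 vs 59).
#5: worse on cargo (43 vs 59).
#6: worse on cargo (13 vs 59).
#7: worse on cargo (21 vs 59).
#8: worse on cargo (52 vs 59).
#9: worse on cargo (54 vs 59).
#11: worse on cargo (51 vs 59).
#12: worse on cargo (57 vs 59).
No option is at least as good as #10 on every objective and strictly better on one.

Yes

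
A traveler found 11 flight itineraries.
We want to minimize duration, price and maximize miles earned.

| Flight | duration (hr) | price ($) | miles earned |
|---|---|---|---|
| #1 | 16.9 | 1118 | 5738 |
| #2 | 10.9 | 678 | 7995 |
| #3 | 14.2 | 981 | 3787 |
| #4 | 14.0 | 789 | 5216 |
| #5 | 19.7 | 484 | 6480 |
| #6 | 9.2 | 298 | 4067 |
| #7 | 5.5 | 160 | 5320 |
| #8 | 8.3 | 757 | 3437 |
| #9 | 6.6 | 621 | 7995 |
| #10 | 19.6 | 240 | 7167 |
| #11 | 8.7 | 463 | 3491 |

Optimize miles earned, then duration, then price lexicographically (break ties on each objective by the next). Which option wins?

#9

First maximize miles earned: best is 7995, kept {#2, #9}.
Then minimize duration: best is 6.6, kept {#9}.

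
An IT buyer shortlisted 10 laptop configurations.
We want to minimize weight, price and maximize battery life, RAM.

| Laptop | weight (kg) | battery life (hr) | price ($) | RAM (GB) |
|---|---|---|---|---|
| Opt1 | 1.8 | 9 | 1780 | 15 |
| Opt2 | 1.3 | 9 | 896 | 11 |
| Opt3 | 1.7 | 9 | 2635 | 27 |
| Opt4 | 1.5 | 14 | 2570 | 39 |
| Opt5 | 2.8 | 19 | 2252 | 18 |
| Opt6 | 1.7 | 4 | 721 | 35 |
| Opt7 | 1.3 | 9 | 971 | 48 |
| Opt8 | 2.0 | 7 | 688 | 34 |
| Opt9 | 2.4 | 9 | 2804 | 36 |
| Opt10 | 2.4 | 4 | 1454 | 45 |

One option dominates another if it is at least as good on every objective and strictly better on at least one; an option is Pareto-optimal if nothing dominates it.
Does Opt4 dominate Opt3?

Opt4 vs Opt3: weight 1.5≤1.7, battery life 14≥9, price 2570≤2635, RAM 39≥27 — Opt4 is at least as good on every objective with at least one strict improvement.

Yes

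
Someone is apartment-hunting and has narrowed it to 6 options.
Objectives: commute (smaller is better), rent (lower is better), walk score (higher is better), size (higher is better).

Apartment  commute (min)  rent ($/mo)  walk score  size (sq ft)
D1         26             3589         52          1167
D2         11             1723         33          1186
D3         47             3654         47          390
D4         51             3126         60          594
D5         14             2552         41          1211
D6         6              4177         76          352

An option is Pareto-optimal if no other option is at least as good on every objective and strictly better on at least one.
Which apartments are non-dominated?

D1, D2, D4, D5, D6

D1: not dominated.
D2: not dominated (best rent).
D3: dominated by D1 (commute 26≤47, rent 3589≤3654, walk score 52≥47, size 1167≥390).
D4: not dominated.
D5: not dominated (best size).
D6: not dominated (best commute).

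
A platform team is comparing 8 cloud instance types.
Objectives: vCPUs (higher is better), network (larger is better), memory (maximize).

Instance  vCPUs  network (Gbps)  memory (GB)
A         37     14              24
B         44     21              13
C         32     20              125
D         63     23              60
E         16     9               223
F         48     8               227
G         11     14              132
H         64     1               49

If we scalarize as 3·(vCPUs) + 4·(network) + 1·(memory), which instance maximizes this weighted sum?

F

A: 3·37 + 4·14 + 1·24 = 191
B: 3·44 + 4·21 + 1·13 = 229
C: 3·32 + 4·20 + 1·125 = 301
D: 3·63 + 4·23 + 1·60 = 341
E: 3·16 + 4·9 + 1·223 = 307
F: 3·48 + 4·8 + 1·227 = 403
G: 3·11 + 4·14 + 1·132 = 221
H: 3·64 + 4·1 + 1·49 = 245
Highest: F at 403.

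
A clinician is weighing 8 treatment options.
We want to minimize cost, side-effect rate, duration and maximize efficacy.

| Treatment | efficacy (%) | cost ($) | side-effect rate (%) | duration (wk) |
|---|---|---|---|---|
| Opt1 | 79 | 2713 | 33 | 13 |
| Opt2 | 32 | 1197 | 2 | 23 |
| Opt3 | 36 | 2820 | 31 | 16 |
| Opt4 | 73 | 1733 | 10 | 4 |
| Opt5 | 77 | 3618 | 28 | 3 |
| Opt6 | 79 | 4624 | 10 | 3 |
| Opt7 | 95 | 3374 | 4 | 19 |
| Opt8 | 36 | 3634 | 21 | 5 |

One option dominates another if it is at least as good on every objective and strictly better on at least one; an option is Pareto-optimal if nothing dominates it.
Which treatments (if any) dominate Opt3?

Opt4: efficacy 73≥36, cost 1733≤2820, side-effect rate 10≤31, duration 4≤16 — dominates Opt3.
Others (Opt1, Opt2, Opt5, Opt6, Opt7, Opt8) are each worse than Opt3 on at least one objective.

Opt4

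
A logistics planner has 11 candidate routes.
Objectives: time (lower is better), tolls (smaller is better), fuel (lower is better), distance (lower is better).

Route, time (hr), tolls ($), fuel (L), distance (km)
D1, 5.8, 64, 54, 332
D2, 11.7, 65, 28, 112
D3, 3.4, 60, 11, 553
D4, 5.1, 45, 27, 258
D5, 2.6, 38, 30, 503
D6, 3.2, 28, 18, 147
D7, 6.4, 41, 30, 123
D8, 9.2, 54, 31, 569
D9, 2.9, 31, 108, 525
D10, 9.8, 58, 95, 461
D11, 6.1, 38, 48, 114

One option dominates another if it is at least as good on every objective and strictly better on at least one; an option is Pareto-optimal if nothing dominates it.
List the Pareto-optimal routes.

D1: dominated by D4 (time 5.1≤5.8, tolls 45≤64, fuel 27≤54, distance 258≤332).
D2: not dominated (best distance).
D3: not dominated (best fuel).
D4: dominated by D6 (time 3.2≤5.1, tolls 28≤45, fuel 18≤27, distance 147≤258).
D5: not dominated (best time).
D6: not dominated (best tolls).
D7: not dominated.
D8: dominated by D4 (time 5.1≤9.2, tolls 45≤54, fuel 27≤31, distance 258≤569).
D9: not dominated.
D10: dominated by D4 (time 5.1≤9.8, tolls 45≤58, fuel 27≤95, distance 258≤461).
D11: not dominated.

D2, D3, D5, D6, D7, D9, D11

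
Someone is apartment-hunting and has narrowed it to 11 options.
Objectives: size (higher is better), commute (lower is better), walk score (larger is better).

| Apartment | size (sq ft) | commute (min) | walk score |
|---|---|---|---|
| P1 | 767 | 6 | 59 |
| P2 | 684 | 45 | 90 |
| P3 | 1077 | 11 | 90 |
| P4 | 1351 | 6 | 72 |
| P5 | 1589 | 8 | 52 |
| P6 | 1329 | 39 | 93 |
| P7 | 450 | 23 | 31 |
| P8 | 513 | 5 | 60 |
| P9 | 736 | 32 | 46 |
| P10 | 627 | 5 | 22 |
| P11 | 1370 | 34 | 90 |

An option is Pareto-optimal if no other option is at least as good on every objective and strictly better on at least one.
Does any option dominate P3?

No

P1: worse on size (767 vs 1077).
P2: worse on size (684 vs 1077).
P4: worse on walk score (72 vs 90).
P5: worse on walk score (52 vs 90).
P6: worse on commute (39 vs 11).
P7: worse on size (450 vs 1077).
P8: worse on size (513 vs 1077).
P9: worse on size (736 vs 1077).
P10: worse on size (627 vs 1077).
P11: worse on commute (34 vs 11).
No option is at least as good as P3 on every objective and strictly better on one.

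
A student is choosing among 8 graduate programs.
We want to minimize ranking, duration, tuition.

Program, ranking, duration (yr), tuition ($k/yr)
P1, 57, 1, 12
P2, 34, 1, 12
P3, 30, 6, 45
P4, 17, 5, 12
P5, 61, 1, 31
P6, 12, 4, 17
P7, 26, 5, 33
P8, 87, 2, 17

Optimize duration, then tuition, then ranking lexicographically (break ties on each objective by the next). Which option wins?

P2

First minimize duration: best is 1, kept {P1, P2, P5}.
Then minimize tuition: best is 12, kept {P1, P2}.
Then minimize ranking: best is 34, kept {P2}.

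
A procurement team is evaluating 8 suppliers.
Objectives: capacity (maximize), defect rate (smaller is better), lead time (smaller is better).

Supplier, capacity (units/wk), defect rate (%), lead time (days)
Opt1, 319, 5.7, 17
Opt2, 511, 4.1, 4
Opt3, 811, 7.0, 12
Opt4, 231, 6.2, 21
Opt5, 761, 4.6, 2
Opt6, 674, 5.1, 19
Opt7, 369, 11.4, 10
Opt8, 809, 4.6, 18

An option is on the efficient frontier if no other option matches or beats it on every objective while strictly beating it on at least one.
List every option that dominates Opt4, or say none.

Opt1: capacity 319≥231, defect rate 5.7≤6.2, lead time 17≤21 — dominates Opt4.
Opt2: capacity 511≥231, defect rate 4.1≤6.2, lead time 4≤21 — dominates Opt4.
Opt5: capacity 761≥231, defect rate 4.6≤6.2, lead time 2≤21 — dominates Opt4.
Opt6: capacity 674≥231, defect rate 5.1≤6.2, lead time 19≤21 — dominates Opt4.
Opt8: capacity 809≥231, defect rate 4.6≤6.2, lead time 18≤21 — dominates Opt4.
Others (Opt3, Opt7) are each worse than Opt4 on at least one objective.

Opt1, Opt2, Opt5, Opt6, Opt8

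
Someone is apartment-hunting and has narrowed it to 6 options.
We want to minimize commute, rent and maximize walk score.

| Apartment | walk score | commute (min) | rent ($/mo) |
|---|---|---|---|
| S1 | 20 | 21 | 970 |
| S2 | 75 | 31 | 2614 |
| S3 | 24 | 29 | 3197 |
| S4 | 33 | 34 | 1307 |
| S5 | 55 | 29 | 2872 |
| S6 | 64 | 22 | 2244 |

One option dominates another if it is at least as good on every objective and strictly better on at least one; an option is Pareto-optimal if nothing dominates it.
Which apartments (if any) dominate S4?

S1: worse on walk score (20 vs 33).
S2: worse on rent (2614 vs 1307).
S3: worse on walk score (24 vs 33).
S5: worse on rent (2872 vs 1307).
S6: worse on rent (2244 vs 1307).
No option dominates S4.

none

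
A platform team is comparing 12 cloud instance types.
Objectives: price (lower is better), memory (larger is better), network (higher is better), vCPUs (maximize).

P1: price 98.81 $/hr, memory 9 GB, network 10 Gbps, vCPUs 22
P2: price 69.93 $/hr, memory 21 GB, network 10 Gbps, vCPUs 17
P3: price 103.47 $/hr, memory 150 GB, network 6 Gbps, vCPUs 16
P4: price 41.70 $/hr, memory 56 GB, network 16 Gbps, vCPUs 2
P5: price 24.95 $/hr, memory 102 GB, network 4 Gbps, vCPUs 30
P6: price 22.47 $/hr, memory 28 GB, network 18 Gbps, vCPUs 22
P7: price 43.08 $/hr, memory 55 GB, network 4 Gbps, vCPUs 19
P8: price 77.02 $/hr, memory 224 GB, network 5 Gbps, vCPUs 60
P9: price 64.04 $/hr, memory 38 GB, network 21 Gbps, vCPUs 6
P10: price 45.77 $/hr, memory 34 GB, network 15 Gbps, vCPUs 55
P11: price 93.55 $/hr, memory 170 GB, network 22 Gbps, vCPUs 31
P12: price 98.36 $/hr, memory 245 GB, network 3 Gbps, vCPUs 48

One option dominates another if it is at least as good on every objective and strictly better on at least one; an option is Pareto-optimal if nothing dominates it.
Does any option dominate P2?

Yes

P6 vs P2: price 22.47≤69.93, memory 28≥21, network 18≥10, vCPUs 22≥17 — P6 is at least as good on every objective and strictly better on at least one, so P6 dominates P2.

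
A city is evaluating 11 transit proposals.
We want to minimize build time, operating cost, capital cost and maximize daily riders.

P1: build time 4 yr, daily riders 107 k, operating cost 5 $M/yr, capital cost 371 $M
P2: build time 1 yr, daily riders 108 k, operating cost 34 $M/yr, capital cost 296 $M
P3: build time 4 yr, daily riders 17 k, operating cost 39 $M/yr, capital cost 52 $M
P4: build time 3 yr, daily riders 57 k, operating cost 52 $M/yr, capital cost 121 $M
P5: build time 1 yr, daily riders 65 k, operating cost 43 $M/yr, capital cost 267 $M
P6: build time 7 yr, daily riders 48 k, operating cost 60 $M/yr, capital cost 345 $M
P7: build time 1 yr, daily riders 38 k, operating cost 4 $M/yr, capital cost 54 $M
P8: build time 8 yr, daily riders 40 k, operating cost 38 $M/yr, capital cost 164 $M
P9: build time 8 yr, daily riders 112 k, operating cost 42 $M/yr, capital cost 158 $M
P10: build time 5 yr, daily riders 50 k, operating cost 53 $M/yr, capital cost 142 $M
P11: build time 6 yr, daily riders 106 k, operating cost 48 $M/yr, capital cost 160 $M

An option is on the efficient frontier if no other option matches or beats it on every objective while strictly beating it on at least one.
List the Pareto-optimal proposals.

P1: not dominated.
P2: not dominated.
P3: not dominated (best capital cost).
P4: not dominated.
P5: not dominated.
P6: dominated by P2 (build time 1≤7, daily riders 108≥48, operating cost 34≤60, capital cost 296≤345).
P7: not dominated (best operating cost).
P8: not dominated.
P9: not dominated (best daily riders).
P10: dominated by P4 (build time 3≤5, daily riders 57≥50, operating cost 52≤53, capital cost 121≤142).
P11: not dominated.

P1, P2, P3, P4, P5, P7, P8, P9, P11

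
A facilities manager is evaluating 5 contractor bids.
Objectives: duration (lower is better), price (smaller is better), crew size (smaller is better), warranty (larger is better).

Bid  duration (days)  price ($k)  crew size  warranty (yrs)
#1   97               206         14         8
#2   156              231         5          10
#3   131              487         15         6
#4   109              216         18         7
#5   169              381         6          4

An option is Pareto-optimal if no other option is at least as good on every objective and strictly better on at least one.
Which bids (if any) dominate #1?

none

#2: worse on duration (156 vs 97).
#3: worse on duration (131 vs 97).
#4: worse on duration (109 vs 97).
#5: worse on duration (169 vs 97).
No option dominates #1.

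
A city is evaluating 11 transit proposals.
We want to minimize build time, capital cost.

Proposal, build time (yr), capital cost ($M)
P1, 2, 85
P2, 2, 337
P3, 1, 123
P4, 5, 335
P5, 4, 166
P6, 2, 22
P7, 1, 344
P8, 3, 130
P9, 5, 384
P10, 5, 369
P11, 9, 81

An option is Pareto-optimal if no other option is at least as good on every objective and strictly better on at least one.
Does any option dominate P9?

Yes

P1 vs P9: build time 2≤5, capital cost 85≤384 — P1 is at least as good on every objective and strictly better on at least one, so P1 dominates P9.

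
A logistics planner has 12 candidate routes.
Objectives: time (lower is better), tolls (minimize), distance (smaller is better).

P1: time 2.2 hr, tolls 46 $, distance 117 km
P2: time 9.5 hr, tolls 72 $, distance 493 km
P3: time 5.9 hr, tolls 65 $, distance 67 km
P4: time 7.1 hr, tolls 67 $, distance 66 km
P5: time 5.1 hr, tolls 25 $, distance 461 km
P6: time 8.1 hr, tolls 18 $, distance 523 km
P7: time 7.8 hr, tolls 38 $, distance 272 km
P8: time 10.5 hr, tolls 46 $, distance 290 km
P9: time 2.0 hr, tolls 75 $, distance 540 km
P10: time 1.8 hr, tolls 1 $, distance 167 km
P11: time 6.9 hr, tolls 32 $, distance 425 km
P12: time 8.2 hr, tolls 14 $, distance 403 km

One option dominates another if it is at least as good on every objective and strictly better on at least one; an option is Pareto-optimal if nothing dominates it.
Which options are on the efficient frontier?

P1, P3, P4, P10

P1: not dominated.
P2: dominated by P1 (time 2.2≤9.5, tolls 46≤72, distance 117≤493).
P3: not dominated.
P4: not dominated (best distance).
P5: dominated by P10 (time 1.8≤5.1, tolls 1≤25, distance 167≤461).
P6: dominated by P10 (time 1.8≤8.1, tolls 1≤18, distance 167≤523).
P7: dominated by P10 (time 1.8≤7.8, tolls 1≤38, distance 167≤272).
P8: dominated by P1 (time 2.2≤10.5, tolls 46≤46, distance 117≤290).
P9: dominated by P10 (time 1.8≤2.0, tolls 1≤75, distance 167≤540).
P10: not dominated (best time).
P11: dominated by P10 (time 1.8≤6.9, tolls 1≤32, distance 167≤425).
P12: dominated by P10 (time 1.8≤8.2, tolls 1≤14, distance 167≤403).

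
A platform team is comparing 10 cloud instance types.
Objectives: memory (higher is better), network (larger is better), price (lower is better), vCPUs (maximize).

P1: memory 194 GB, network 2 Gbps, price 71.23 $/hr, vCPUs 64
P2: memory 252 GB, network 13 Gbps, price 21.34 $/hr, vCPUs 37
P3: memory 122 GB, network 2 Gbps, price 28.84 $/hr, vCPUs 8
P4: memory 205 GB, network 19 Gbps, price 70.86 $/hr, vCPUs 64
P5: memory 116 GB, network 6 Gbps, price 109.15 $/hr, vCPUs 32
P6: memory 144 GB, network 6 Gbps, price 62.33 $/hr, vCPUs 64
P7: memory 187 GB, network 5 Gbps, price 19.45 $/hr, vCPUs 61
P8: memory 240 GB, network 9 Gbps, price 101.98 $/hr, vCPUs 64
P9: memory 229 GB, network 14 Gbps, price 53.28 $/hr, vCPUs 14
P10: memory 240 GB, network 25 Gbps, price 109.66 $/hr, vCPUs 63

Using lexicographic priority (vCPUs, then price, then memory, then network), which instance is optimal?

First maximize vCPUs: best is 64, kept {P1, P4, P6, P8}.
Then minimize price: best is 62.33, kept {P6}.

P6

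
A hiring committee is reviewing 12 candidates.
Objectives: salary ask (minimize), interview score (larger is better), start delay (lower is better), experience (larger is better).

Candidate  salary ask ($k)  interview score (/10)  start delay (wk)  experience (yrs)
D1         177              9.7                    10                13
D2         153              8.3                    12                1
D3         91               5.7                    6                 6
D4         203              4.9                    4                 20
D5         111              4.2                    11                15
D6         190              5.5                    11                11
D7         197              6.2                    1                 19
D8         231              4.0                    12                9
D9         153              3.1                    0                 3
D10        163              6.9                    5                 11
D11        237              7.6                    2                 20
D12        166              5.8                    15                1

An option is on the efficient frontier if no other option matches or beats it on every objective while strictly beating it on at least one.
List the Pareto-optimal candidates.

D1, D2, D3, D4, D5, D7, D9, D10, D11

D1: not dominated (best interview score).
D2: not dominated.
D3: not dominated (best salary ask).
D4: not dominated.
D5: not dominated.
D6: dominated by D1 (salary ask 177≤190, interview score 9.7≥5.5, start delay 10≤11, experience 13≥11).
D7: not dominated.
D8: dominated by D1 (salary ask 177≤231, interview score 9.7≥4.0, start delay 10≤12, experience 13≥9).
D9: not dominated (best start delay).
D10: not dominated.
D11: not dominated.
D12: dominated by D2 (salary ask 153≤166, interview score 8.3≥5.8, start delay 12≤15, experience 1≥1).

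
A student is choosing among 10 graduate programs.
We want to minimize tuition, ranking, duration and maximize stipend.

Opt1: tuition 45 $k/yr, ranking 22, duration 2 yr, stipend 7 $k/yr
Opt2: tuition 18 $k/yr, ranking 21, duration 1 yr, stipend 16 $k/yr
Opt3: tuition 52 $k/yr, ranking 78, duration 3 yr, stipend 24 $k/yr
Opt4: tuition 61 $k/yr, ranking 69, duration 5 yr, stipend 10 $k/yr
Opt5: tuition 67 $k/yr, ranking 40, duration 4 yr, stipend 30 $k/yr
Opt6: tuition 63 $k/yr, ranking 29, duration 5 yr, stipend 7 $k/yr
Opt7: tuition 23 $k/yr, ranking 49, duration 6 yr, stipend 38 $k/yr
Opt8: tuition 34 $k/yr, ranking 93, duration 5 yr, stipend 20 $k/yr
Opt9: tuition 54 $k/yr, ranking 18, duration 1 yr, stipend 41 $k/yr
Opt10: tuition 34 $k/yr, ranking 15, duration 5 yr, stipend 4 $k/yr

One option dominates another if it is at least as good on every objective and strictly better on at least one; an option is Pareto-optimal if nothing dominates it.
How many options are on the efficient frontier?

6

Opt1: dominated by Opt2 (tuition 18≤45, ranking 21≤22, duration 1≤2, stipend 16≥7).
Opt2: not dominated (best tuition).
Opt3: not dominated.
Opt4: dominated by Opt2 (tuition 18≤61, ranking 21≤69, duration 1≤5, stipend 16≥10).
Opt5: dominated by Opt9 (tuition 54≤67, ranking 18≤40, duration 1≤4, stipend 41≥30).
Opt6: dominated by Opt1 (tuition 45≤63, ranking 22≤29, duration 2≤5, stipend 7≥7).
Opt7: not dominated.
Opt8: not dominated.
Opt9: not dominated (best stipend).
Opt10: not dominated (best ranking).
Pareto-optimal: Opt2, Opt3, Opt7, Opt8, Opt9, Opt10 → 6.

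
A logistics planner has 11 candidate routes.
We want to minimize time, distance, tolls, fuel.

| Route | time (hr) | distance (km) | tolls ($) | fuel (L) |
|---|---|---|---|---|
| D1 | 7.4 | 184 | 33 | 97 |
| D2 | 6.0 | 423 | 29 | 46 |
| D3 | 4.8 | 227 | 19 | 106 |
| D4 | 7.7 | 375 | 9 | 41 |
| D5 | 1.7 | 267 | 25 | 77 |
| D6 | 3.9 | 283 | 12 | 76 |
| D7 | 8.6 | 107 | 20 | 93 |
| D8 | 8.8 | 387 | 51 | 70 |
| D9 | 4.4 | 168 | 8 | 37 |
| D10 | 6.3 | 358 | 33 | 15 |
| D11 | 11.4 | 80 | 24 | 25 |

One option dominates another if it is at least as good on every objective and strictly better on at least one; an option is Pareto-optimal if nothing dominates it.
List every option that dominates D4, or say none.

D9: time 4.4≤7.7, distance 168≤375, tolls 8≤9, fuel 37≤41 — dominates D4.
Others (D1, D2, D3, D5, D6, D7, D8, D10, D11) are each worse than D4 on at least one objective.

D9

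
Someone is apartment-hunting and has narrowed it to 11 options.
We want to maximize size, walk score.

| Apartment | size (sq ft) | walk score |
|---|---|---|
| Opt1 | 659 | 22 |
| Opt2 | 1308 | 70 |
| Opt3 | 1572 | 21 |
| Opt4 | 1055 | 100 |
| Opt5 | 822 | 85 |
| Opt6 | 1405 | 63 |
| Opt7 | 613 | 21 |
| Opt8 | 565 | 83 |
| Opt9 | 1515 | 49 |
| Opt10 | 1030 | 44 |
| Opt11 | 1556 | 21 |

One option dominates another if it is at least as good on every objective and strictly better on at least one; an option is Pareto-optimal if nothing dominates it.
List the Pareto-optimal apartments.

Opt1: dominated by Opt2 (size 1308≥659, walk score 70≥22).
Opt2: not dominated.
Opt3: not dominated (best size).
Opt4: not dominated (best walk score).
Opt5: dominated by Opt4 (size 1055≥822, walk score 100≥85).
Opt6: not dominated.
Opt7: dominated by Opt1 (size 659≥613, walk score 22≥21).
Opt8: dominated by Opt4 (size 1055≥565, walk score 100≥83).
Opt9: not dominated.
Opt10: dominated by Opt2 (size 1308≥1030, walk score 70≥44).
Opt11: dominated by Opt3 (size 1572≥1556, walk score 21≥21).

Opt2, Opt3, Opt4, Opt6, Opt9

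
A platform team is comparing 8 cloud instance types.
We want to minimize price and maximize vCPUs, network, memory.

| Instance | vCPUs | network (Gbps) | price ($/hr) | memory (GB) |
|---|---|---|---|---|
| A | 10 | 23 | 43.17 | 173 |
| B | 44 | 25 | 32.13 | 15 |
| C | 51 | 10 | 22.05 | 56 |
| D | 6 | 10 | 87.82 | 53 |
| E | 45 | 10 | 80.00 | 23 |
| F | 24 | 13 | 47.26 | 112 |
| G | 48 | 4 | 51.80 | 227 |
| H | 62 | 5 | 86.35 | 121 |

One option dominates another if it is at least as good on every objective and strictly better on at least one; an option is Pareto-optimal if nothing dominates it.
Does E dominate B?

No

E vs B: E is worse on network (10 vs 25), so it does not dominate B.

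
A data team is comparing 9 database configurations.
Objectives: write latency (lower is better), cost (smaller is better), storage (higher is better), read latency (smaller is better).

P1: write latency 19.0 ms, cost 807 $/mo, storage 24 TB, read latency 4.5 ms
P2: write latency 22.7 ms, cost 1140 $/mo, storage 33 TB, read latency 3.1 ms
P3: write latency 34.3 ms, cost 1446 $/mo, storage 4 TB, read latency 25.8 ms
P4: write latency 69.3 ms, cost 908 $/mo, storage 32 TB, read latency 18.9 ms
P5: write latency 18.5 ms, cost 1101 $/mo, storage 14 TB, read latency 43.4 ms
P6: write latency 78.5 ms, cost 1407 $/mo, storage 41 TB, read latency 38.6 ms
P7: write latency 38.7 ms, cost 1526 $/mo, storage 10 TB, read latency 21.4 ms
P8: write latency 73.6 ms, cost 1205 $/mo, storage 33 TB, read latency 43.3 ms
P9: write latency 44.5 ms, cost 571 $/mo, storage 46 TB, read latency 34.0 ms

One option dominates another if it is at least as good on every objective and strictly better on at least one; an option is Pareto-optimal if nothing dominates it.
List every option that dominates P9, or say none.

none

P1: worse on cost (807 vs 571).
P2: worse on cost (1140 vs 571).
P3: worse on cost (1446 vs 571).
P4: worse on write latency (69.3 vs 44.5).
P5: worse on cost (1101 vs 571).
P6: worse on write latency (78.5 vs 44.5).
P7: worse on cost (1526 vs 571).
P8: worse on write latency (73.6 vs 44.5).
No option dominates P9.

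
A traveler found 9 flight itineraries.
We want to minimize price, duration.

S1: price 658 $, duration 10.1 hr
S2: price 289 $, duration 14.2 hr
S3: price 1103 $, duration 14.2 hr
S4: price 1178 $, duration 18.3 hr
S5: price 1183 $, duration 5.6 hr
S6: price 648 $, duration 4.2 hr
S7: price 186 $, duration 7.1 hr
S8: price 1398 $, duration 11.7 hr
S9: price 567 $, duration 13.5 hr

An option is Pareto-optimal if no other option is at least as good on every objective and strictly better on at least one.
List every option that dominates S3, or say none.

S1: price 658≤1103, duration 10.1≤14.2 — dominates S3.
S2: price 289≤1103, duration 14.2≤14.2 — dominates S3.
S6: price 648≤1103, duration 4.2≤14.2 — dominates S3.
S7: price 186≤1103, duration 7.1≤14.2 — dominates S3.
S9: price 567≤1103, duration 13.5≤14.2 — dominates S3.
Others (S4, S5, S8) are each worse than S3 on at least one objective.

S1, S2, S6, S7, S9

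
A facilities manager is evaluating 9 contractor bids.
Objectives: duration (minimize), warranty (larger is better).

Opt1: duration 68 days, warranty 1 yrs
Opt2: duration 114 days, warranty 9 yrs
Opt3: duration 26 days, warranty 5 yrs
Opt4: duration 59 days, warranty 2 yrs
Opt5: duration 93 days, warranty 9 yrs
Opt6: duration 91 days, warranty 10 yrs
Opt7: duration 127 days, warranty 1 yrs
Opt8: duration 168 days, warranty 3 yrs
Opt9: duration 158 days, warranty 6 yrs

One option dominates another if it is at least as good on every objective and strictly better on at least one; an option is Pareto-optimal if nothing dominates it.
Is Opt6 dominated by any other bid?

Opt1: worse on warranty (1 vs 10).
Opt2: worse on duration (114 vs 91).
Opt3: worse on warranty (5 vs 10).
Opt4: worse on warranty (2 vs 10).
Opt5: worse on duration (93 vs 91).
Opt7: worse on duration (127 vs 91).
Opt8: worse on duration (168 vs 91).
Opt9: worse on duration (158 vs 91).
No option is at least as good as Opt6 on every objective and strictly better on one.

No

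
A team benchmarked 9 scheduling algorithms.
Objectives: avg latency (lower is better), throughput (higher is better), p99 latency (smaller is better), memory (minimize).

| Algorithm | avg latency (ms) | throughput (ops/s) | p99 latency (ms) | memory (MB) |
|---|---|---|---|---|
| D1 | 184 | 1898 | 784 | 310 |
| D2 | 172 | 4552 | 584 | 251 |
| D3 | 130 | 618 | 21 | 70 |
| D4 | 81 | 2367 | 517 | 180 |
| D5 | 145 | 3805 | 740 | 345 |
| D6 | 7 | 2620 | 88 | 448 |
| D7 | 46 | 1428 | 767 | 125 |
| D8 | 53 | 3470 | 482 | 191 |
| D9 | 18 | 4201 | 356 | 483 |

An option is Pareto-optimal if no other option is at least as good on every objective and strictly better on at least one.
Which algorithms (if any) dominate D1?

D2: avg latency 172≤184, throughput 4552≥1898, p99 latency 584≤784, memory 251≤310 — dominates D1.
D4: avg latency 81≤184, throughput 2367≥1898, p99 latency 517≤784, memory 180≤310 — dominates D1.
D8: avg latency 53≤184, throughput 3470≥1898, p99 latency 482≤784, memory 191≤310 — dominates D1.
Others (D3, D5, D6, D7, D9) are each worse than D1 on at least one objective.

D2, D4, D8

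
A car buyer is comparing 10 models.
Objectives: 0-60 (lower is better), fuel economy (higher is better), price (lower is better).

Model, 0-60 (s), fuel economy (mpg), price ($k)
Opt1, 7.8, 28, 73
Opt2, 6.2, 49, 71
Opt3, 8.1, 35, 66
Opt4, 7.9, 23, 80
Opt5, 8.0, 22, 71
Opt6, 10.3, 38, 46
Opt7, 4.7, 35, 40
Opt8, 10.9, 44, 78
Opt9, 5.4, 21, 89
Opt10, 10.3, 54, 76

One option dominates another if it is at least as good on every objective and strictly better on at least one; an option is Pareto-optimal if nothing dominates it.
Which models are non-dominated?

Opt1: dominated by Opt2 (0-60 6.2≤7.8, fuel economy 49≥28, price 71≤73).
Opt2: not dominated.
Opt3: dominated by Opt7 (0-60 4.7≤8.1, fuel economy 35≥35, price 40≤66).
Opt4: dominated by Opt1 (0-60 7.8≤7.9, fuel economy 28≥23, price 73≤80).
Opt5: dominated by Opt2 (0-60 6.2≤8.0, fuel economy 49≥22, price 71≤71).
Opt6: not dominated.
Opt7: not dominated (best 0-60).
Opt8: dominated by Opt2 (0-60 6.2≤10.9, fuel economy 49≥44, price 71≤78).
Opt9: dominated by Opt7 (0-60 4.7≤5.4, fuel economy 35≥21, price 40≤89).
Opt10: not dominated (best fuel economy).

Opt2, Opt6, Opt7, Opt10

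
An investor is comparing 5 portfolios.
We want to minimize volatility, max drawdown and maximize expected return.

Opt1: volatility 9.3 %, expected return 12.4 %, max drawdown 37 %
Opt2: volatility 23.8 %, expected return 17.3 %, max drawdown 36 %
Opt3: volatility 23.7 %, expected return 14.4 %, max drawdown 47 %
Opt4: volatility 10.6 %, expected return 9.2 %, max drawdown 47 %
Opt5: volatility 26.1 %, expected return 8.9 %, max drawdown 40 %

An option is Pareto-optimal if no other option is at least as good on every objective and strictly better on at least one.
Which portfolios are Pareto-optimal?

Opt1: not dominated (best volatility).
Opt2: not dominated (best expected return).
Opt3: not dominated.
Opt4: dominated by Opt1 (volatility 9.3≤10.6, expected return 12.4≥9.2, max drawdown 37≤47).
Opt5: dominated by Opt1 (volatility 9.3≤26.1, expected return 12.4≥8.9, max drawdown 37≤40).

Opt1, Opt2, Opt3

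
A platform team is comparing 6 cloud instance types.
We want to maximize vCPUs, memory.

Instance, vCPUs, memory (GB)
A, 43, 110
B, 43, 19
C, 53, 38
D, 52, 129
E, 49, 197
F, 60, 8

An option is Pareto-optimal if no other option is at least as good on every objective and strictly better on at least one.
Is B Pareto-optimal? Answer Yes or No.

No

A vs B: vCPUs 43≥43, memory 110≥19 — A is at least as good on every objective and strictly better on at least one, so A dominates B.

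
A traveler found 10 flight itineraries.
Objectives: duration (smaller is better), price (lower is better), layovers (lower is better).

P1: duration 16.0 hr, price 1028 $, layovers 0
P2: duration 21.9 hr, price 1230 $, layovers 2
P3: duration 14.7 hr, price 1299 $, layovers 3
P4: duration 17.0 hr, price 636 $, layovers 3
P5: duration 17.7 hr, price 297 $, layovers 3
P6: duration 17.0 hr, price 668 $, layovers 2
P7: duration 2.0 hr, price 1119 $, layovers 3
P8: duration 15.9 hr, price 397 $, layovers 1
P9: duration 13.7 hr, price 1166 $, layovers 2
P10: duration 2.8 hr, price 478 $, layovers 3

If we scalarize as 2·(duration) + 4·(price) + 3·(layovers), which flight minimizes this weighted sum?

P1: 2·16.0 + 4·1028 + 3·0 = 4144.0
P2: 2·21.9 + 4·1230 + 3·2 = 4969.8
P3: 2·14.7 + 4·1299 + 3·3 = 5234.4
P4: 2·17.0 + 4·636 + 3·3 = 2587.0
P5: 2·17.7 + 4·297 + 3·3 = 1232.4
P6: 2·17.0 + 4·668 + 3·2 = 2712.0
P7: 2·2.0 + 4·1119 + 3·3 = 4489.0
P8: 2·15.9 + 4·397 + 3·1 = 1622.8
P9: 2·13.7 + 4·1166 + 3·2 = 4697.4
P10: 2·2.8 + 4·478 + 3·3 = 1926.6
Lowest: P5 at 1232.4.

P5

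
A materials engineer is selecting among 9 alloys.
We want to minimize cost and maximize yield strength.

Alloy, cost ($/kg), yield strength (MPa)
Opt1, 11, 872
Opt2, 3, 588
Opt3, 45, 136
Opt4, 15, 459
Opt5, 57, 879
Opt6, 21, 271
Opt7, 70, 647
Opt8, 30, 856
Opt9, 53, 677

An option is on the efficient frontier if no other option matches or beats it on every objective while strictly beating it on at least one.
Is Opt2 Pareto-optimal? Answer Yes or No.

Yes

Opt1: worse on cost (11 vs 3).
Opt3: worse on cost (45 vs 3).
Opt4: worse on cost (15 vs 3).
Opt5: worse on cost (57 vs 3).
Opt6: worse on cost (21 vs 3).
Opt7: worse on cost (70 vs 3).
Opt8: worse on cost (30 vs 3).
Opt9: worse on cost (53 vs 3).
No option is at least as good as Opt2 on every objective and strictly better on one.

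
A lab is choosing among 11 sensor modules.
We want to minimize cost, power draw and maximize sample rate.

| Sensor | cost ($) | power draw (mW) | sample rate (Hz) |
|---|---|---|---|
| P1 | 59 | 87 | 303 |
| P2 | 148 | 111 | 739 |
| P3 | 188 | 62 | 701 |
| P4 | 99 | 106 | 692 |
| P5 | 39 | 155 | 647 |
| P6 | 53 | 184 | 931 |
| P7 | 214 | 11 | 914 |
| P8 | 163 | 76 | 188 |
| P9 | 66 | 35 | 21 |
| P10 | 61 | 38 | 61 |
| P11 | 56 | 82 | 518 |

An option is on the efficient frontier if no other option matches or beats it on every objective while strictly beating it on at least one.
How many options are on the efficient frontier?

P1: dominated by P11 (cost 56≤59, power draw 82≤87, sample rate 518≥303).
P2: not dominated.
P3: not dominated.
P4: not dominated.
P5: not dominated (best cost).
P6: not dominated (best sample rate).
P7: not dominated (best power draw).
P8: not dominated.
P9: not dominated.
P10: not dominated.
P11: not dominated.
Pareto-optimal: P2, P3, P4, P5, P6, P7, P8, P9, P10, P11 → 10.

10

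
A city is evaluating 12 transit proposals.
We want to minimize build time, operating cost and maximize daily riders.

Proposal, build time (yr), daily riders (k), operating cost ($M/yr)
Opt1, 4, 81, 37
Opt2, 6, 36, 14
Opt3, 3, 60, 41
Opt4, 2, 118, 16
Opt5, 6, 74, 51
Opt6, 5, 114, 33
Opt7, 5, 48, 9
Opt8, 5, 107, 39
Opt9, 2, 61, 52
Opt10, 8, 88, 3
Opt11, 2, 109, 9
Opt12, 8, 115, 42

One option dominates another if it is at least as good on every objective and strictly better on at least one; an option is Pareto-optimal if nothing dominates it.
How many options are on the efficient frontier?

3

Opt1: dominated by Opt4 (build time 2≤4, daily riders 118≥81, operating cost 16≤37).
Opt2: dominated by Opt7 (build time 5≤6, daily riders 48≥36, operating cost 9≤14).
Opt3: dominated by Opt4 (build time 2≤3, daily riders 118≥60, operating cost 16≤41).
Opt4: not dominated (best daily riders).
Opt5: dominated by Opt1 (build time 4≤6, daily riders 81≥74, operating cost 37≤51).
Opt6: dominated by Opt4 (build time 2≤5, daily riders 118≥114, operating cost 16≤33).
Opt7: dominated by Opt11 (build time 2≤5, daily riders 109≥48, operating cost 9≤9).
Opt8: dominated by Opt4 (build time 2≤5, daily riders 118≥107, operating cost 16≤39).
Opt9: dominated by Opt4 (build time 2≤2, daily riders 118≥61, operating cost 16≤52).
Opt10: not dominated (best operating cost).
Opt11: not dominated.
Opt12: dominated by Opt4 (build time 2≤8, daily riders 118≥115, operating cost 16≤42).
Pareto-optimal: Opt4, Opt10, Opt11 → 3.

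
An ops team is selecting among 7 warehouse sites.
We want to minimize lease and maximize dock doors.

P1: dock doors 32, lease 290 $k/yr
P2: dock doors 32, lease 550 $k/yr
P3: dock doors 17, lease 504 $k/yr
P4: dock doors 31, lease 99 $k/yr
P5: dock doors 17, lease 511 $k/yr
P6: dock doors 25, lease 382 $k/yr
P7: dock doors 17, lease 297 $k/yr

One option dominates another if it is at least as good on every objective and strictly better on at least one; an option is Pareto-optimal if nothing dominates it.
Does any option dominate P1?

No

P2: worse on lease (550 vs 290).
P3: worse on dock doors (17 vs 32).
P4: worse on dock doors (31 vs 32).
P5: worse on dock doors (17 vs 32).
P6: worse on dock doors (25 vs 32).
P7: worse on dock doors (17 vs 32).
No option is at least as good as P1 on every objective and strictly better on one.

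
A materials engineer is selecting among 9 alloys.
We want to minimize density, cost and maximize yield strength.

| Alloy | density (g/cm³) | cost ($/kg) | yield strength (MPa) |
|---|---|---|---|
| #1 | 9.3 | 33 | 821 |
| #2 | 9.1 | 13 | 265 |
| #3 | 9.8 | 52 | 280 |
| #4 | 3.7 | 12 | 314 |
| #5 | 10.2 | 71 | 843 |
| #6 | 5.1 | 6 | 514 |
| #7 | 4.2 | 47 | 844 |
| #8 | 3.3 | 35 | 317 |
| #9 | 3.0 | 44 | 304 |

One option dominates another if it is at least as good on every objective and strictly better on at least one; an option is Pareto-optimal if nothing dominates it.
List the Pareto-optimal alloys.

#1: not dominated.
#2: dominated by #4 (density 3.7≤9.1, cost 12≤13, yield strength 314≥265).
#3: dominated by #1 (density 9.3≤9.8, cost 33≤52, yield strength 821≥280).
#4: not dominated.
#5: dominated by #7 (density 4.2≤10.2, cost 47≤71, yield strength 844≥843).
#6: not dominated (best cost).
#7: not dominated (best yield strength).
#8: not dominated.
#9: not dominated (best density).

#1, #4, #6, #7, #8, #9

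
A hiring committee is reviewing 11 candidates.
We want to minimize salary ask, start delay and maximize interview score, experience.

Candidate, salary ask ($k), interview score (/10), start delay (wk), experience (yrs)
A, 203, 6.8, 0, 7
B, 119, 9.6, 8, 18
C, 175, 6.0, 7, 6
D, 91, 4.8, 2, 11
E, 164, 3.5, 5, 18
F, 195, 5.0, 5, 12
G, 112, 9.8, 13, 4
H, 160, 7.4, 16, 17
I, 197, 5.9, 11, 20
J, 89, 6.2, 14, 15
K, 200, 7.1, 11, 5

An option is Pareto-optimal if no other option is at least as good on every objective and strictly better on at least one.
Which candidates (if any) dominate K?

B

B: salary ask 119≤200, interview score 9.6≥7.1, start delay 8≤11, experience 18≥5 — dominates K.
Others (A, C, D, E, F, G, H, I, J) are each worse than K on at least one objective.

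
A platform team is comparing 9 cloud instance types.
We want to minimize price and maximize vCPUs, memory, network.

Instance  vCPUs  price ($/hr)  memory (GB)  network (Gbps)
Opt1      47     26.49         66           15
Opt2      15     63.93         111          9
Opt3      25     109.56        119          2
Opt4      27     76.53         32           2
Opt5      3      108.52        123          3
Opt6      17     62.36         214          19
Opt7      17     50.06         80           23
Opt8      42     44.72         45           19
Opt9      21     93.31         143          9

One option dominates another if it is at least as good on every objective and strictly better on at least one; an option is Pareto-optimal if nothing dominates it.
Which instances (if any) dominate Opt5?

Opt6: vCPUs 17≥3, price 62.36≤108.52, memory 214≥123, network 19≥3 — dominates Opt5.
Opt9: vCPUs 21≥3, price 93.31≤108.52, memory 143≥123, network 9≥3 — dominates Opt5.
Others (Opt1, Opt2, Opt3, Opt4, Opt7, Opt8) are each worse than Opt5 on at least one objective.

Opt6, Opt9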